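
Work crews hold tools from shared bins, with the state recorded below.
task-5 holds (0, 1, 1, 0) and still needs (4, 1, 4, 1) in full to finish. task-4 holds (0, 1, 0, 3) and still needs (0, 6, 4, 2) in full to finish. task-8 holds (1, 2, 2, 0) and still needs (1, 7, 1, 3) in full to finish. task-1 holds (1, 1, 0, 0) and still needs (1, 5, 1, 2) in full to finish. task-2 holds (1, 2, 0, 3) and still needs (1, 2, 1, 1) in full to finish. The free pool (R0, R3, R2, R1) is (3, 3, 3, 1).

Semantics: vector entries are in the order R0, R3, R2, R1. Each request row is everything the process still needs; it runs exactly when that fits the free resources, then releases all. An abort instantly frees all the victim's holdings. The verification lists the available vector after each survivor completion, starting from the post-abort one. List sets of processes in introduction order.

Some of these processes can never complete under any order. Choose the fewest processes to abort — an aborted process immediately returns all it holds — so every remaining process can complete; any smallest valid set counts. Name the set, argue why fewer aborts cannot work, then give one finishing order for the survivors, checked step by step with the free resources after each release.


Abort task-8.
Key observation: task-4 could never have finished before the abort; with (1, 2, 2, 0) returned by task-8, it fits at step 2.
Why nothing smaller works: aborting no one leaves the state deadlocked as given.
Survivors finish in the order: task-2, task-4, task-5, task-1. Check, step by step (pool after the aborts first):
  pool = (4, 5, 5, 1)
  task-2 needs (1, 2, 1, 1) <= (4, 5, 5, 1) -> finishes; pool += (1, 2, 0, 3) = (5, 7, 5, 4)
  task-4 needs (0, 6, 4, 2) <= (5, 7, 5, 4) -> finishes; pool += (0, 1, 0, 3) = (5, 8, 5, 7)
  task-5 needs (4, 1, 4, 1) <= (5, 8, 5, 7) -> finishes; pool += (0, 1, 1, 0) = (5, 9, 6, 7)
  task-1 needs (1, 5, 1, 2) <= (5, 9, 6, 7) -> finishes; pool += (1, 1, 0, 0) = (6, 10, 6, 7)


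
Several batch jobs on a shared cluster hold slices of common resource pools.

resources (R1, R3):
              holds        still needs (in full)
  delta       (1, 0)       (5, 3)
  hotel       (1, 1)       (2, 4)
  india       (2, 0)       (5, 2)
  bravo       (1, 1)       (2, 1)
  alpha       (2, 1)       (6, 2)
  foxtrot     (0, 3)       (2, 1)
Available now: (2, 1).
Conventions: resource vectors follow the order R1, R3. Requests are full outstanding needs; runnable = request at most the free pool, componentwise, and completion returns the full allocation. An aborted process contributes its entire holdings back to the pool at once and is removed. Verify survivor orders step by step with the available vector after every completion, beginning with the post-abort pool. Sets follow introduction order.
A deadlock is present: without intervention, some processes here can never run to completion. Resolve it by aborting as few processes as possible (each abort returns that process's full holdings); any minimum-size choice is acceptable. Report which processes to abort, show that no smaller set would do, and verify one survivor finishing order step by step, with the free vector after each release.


The answer: abort india.
Key observation: aborting india returns (2, 0), and alpha — hopeless before — runs at step 4 with the returned capacity in the pool.
No smaller set exists: with zero aborts the deadlock remains.
The survivors complete as foxtrot, bravo, hotel, alpha, delta. Verifying each step (starting from the post-abort pool):
  pool = (4, 1)
  run foxtrot (needs (2, 1), free (4, 1)); after release of (0, 3) the pool is (4, 4)
  run bravo (needs (2, 1), free (4, 4)); after release of (1, 1) the pool is (5, 5)
  run hotel (needs (2, 4), free (5, 5)); after release of (1, 1) the pool is (6, 6)
  run alpha (needs (6, 2), free (6, 6)); after release of (2, 1) the pool is (8, 7)
  run delta (needs (5, 3), free (8, 7)); after release of (1, 0) the pool is (9, 7)


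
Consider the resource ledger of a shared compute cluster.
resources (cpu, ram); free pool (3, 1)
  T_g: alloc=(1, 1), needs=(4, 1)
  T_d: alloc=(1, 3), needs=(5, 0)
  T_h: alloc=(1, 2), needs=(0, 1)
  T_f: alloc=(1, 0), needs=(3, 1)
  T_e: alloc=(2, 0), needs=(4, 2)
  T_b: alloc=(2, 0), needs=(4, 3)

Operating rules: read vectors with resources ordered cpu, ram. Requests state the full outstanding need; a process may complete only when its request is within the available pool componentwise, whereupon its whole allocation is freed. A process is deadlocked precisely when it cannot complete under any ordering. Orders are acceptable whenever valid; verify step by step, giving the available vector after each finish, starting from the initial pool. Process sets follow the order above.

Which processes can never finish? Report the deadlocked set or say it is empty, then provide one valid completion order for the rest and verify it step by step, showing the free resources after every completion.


Nothing here is deadlocked.
Key observation: T_h fits the free pool immediately, and its release cascades until everyone finishes.
One completion order for the rest: T_h, T_f, T_g, T_b, T_e, T_d. Walking it through:
  pool = (3, 1)
  T_h needs (0, 1) <= (3, 1) -> finishes; pool += (1, 2) = (4, 3)
  T_f needs (3, 1) <= (4, 3) -> finishes; pool += (1, 0) = (5, 3)
  T_g needs (4, 1) <= (5, 3) -> finishes; pool += (1, 1) = (6, 4)
  T_b needs (4, 3) <= (6, 4) -> finishes; pool += (2, 0) = (8, 4)
  T_e needs (4, 2) <= (8, 4) -> finishes; pool += (2, 0) = (10, 4)
  T_d needs (5, 0) <= (10, 4) -> finishes; pool += (1, 3) = (11, 7)


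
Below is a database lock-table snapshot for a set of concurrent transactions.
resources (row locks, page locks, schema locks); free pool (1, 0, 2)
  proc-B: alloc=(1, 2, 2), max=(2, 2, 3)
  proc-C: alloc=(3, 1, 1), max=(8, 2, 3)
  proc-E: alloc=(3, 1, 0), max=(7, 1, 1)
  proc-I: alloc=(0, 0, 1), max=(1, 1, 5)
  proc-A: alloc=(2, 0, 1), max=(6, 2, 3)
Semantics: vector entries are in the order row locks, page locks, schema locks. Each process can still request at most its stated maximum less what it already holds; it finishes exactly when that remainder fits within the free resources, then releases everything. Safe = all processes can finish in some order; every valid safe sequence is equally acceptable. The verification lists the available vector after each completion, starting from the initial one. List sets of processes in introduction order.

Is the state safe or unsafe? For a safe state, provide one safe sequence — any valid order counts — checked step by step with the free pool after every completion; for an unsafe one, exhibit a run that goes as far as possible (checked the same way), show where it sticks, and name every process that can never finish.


UNSAFE.
Key observation: proc-B, proc-I can finish, but then (2, 2, 5) is all there is, and the blocked group's row locks demands exceed it.
Going as far as possible: proc-B, proc-I; after that, nothing fits. Walking it through:
  pool = (1, 0, 2)
  run proc-B (needs (1, 0, 1), free (1, 0, 2)); after release of (1, 2, 2) the pool is (2, 2, 4)
  run proc-I (needs (1, 1, 4), free (2, 2, 4)); after release of (0, 0, 1) the pool is (2, 2, 5)
  blocked: proc-C wants (5, 1, 2), pool (2, 2, 5) — not enough row locks
  blocked: proc-E wants (4, 0, 1), pool (2, 2, 5) — not enough row locks
  blocked: proc-A wants (4, 2, 2), pool (2, 2, 5) — not enough row locks
Permanently blocked: proc-C, proc-E and proc-A.


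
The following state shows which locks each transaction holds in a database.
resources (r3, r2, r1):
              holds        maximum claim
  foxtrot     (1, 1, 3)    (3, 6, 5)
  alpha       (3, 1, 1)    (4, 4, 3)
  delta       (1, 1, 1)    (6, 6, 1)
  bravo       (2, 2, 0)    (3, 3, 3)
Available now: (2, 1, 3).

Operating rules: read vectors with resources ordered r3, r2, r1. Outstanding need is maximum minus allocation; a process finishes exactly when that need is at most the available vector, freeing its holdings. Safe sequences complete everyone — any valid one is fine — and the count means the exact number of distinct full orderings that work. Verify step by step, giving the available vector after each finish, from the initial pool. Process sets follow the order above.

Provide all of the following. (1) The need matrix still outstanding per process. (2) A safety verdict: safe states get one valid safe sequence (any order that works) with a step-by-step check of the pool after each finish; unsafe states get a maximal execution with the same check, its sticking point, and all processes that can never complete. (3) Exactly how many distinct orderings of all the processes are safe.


(1) Outstanding need per process (order r3, r2, r1):
  foxtrot: (2, 5, 2)
  alpha: (1, 3, 2)
  delta: (5, 5, 0)
  bravo: (1, 1, 3)
(2) The state is UNSAFE.
Key observation: the wall is r2: completing bravo, alpha brings the pool only to (7, 4, 4), and all the rest need more.
A maximal execution: bravo, alpha — then nothing else fits. Check, step by step:
  pool = (2, 1, 3)
  bravo needs (1, 1, 3) <= (2, 1, 3) -> finishes; pool += (2, 2, 0) = (4, 3, 3)
  alpha needs (1, 3, 2) <= (4, 3, 3) -> finishes; pool += (3, 1, 1) = (7, 4, 4)
  foxtrot cannot run: need (2, 5, 2) vs free (7, 4, 4) (insufficient r2)
  delta cannot run: need (5, 5, 0) vs free (7, 4, 4) (insufficient r2)
Permanently blocked: foxtrot and delta.
(3) The exact count: 0 of the possible complete orderings are safe sequences.


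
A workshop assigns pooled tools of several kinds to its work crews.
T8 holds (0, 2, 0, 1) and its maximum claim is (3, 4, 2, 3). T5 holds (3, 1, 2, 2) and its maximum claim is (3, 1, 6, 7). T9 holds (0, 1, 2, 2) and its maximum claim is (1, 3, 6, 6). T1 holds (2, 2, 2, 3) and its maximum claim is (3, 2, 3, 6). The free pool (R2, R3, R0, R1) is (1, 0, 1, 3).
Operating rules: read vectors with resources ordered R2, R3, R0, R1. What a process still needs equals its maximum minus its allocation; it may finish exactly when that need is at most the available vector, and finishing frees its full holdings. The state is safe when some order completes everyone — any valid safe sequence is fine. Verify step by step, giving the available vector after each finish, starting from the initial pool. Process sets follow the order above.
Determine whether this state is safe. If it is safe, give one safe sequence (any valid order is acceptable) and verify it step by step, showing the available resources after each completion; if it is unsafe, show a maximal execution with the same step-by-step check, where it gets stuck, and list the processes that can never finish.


UNSAFE — no complete ordering exists.
Key observation: even finishing T1, T8 leaves just (3, 4, 3, 7) free — too little R0 for any of the remaining processes.
A maximal execution: T1, T8 — then nothing else fits. Verifying each step:
  pool = (1, 0, 1, 3)
  T1 needs (1, 0, 1, 3) <= (1, 0, 1, 3) -> finishes; pool += (2, 2, 2, 3) = (3, 2, 3, 6)
  T8 needs (3, 2, 2, 2) <= (3, 2, 3, 6) -> finishes; pool += (0, 2, 0, 1) = (3, 4, 3, 7)
  T5 still needs (0, 0, 4, 5) but only (3, 4, 3, 7) is free — short on R0
  T9 still needs (1, 2, 4, 4) but only (3, 4, 3, 7) is free — short on R0
Never able to finish: T5 and T9.


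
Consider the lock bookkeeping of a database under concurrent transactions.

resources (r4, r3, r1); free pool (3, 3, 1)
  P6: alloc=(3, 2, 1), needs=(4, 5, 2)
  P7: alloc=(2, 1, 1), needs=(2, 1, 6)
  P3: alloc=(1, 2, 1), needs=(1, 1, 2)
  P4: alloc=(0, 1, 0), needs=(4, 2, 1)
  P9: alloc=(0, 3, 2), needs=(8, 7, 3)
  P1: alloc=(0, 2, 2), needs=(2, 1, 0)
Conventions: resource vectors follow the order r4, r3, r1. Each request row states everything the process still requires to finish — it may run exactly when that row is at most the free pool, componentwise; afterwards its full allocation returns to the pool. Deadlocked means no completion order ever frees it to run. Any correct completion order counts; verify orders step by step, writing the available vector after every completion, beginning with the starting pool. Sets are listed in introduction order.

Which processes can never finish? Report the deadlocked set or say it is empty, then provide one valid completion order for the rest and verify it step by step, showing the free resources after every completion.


Deadlocked set: P7 and P9.
Key observation: after P1, P3, P4, P6 the pool peaks at (7, 10, 5), and each blocked process is short somewhere: P7 on r1; P9 on r4.
One completion order for the rest: P1, P3, P4, P6. Step-by-step check:
  pool = (3, 3, 1)
  run P1 (needs (2, 1, 0), free (3, 3, 1)); after release of (0, 2, 2) the pool is (3, 5, 3)
  run P3 (needs (1, 1, 2), free (3, 5, 3)); after release of (1, 2, 1) the pool is (4, 7, 4)
  run P4 (needs (4, 2, 1), free (4, 7, 4)); after release of (0, 1, 0) the pool is (4, 8, 4)
  run P6 (needs (4, 5, 2), free (4, 8, 4)); after release of (3, 2, 1) the pool is (7, 10, 5)
The blocked processes can never fit:
  P7 still needs (2, 1, 6) but only (7, 10, 5) is free — short on r1
  P9 still needs (8, 7, 3) but only (7, 10, 5) is free — short on r4


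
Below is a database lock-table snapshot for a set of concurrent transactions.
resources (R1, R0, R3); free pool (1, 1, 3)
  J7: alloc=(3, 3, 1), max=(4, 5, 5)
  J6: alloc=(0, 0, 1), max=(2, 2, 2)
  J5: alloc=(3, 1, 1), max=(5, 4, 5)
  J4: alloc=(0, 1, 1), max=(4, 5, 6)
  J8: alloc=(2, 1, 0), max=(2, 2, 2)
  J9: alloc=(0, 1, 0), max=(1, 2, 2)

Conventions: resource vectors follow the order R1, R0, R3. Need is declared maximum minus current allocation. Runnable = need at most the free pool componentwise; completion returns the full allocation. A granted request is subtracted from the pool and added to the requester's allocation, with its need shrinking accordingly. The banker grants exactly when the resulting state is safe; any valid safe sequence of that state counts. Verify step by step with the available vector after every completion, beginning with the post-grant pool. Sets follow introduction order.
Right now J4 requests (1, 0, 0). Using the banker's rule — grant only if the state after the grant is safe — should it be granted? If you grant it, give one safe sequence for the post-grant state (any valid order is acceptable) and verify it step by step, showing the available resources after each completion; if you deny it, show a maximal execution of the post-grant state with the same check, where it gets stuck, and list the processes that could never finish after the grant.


GRANT. The post-grant state is safe; one safe sequence: J8, J6, J7, J5, J9, J4.
Key observation: after the grant the pool drops to (0, 1, 3), which still lets J8 finish first and unwind the rest.
Step-by-step check of the post-grant state:
  pool = (0, 1, 3)
  run J8 (needs (0, 1, 2), free (0, 1, 3)); after release of (2, 1, 0) the pool is (2, 2, 3)
  run J6 (needs (2, 2, 1), free (2, 2, 3)); after release of (0, 0, 1) the pool is (2, 2, 4)
  run J7 (needs (1, 2, 4), free (2, 2, 4)); after release of (3, 3, 1) the pool is (5, 5, 5)
  run J5 (needs (2, 3, 4), free (5, 5, 5)); after release of (3, 1, 1) the pool is (8, 6, 6)
  run J9 (needs (1, 1, 2), free (8, 6, 6)); after release of (0, 1, 0) the pool is (8, 7, 6)
  run J4 (needs (3, 4, 5), free (8, 7, 6)); after release of (1, 1, 1) the pool is (9, 8, 7)


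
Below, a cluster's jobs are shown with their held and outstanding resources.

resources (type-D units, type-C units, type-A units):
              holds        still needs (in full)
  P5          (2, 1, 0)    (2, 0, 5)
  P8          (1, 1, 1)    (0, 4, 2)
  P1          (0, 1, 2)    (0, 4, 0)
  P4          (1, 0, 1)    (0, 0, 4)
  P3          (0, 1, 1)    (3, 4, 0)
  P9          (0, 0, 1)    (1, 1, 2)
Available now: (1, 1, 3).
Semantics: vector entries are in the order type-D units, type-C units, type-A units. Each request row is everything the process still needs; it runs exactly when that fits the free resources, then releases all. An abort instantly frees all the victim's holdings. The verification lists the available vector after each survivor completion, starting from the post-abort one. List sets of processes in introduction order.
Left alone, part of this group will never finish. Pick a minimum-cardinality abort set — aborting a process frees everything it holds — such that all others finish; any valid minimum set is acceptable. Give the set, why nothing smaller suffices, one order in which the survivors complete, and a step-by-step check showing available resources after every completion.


Abort P1 and P3.
Key observation: no ordering could ever have run P8 before the abort of P1 and P3; with (0, 2, 3) back in the pool it fits at step 4.
Minimality, checking each single-abort alternative: P5 alone leaves P8 blocked (short on type-C units); P8 alone leaves P1 blocked (short on type-C units); P1 alone leaves P8 blocked (short on type-C units); P4 alone leaves P8 blocked (short on type-C units); P3 alone leaves P8 blocked (short on type-C units); P9 alone leaves P8 blocked (short on type-C units).
One survivor order: P4, P5, P9, P8. Walking it through (post-abort pool first):
  pool = (1, 3, 6)
  P4: need (0, 0, 4) fits (1, 3, 6); releases (1, 0, 1), pool now (2, 3, 7)
  P5: need (2, 0, 5) fits (2, 3, 7); releases (2, 1, 0), pool now (4, 4, 7)
  P9: need (1, 1, 2) fits (4, 4, 7); releases (0, 0, 1), pool now (4, 4, 8)
  P8: need (0, 4, 2) fits (4, 4, 8); releases (1, 1, 1), pool now (5, 5, 9)


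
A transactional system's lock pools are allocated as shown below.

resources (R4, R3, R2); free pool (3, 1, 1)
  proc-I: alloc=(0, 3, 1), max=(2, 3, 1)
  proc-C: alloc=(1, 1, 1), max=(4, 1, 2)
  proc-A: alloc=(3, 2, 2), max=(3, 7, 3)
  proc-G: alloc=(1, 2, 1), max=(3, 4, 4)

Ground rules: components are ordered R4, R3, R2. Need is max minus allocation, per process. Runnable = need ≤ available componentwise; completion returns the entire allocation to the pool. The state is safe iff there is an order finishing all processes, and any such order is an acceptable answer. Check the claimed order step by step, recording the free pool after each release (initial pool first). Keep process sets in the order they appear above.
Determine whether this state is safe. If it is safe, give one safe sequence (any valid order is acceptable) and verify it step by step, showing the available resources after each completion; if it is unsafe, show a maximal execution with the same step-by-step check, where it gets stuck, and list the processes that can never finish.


SAFE. One safe sequence: proc-I, proc-C, proc-A, proc-G.
Key observation: proc-C is the earliest step where a requested resource binds exactly: need (3, 0, 1), pool (3, 4, 2) at its turn.
Check, step by step:
  pool = (3, 1, 1)
  proc-I needs (2, 0, 0) <= (3, 1, 1) -> finishes; pool += (0, 3, 1) = (3, 4, 2)
  proc-C needs (3, 0, 1) <= (3, 4, 2) -> finishes; pool += (1, 1, 1) = (4, 5, 3)
  proc-A needs (0, 5, 1) <= (4, 5, 3) -> finishes; pool += (3, 2, 2) = (7, 7, 5)
  proc-G needs (2, 2, 3) <= (7, 7, 5) -> finishes; pool += (1, 2, 1) = (8, 9, 6)


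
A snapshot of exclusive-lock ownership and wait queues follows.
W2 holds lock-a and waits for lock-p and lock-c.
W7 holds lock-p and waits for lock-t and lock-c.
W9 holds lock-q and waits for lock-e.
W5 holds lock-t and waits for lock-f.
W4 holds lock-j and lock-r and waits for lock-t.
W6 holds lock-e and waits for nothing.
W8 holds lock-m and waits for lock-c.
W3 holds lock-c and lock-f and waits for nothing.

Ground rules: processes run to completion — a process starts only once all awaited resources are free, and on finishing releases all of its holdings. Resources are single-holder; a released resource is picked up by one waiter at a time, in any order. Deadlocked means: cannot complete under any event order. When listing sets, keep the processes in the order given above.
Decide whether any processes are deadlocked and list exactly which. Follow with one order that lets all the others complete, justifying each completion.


No process is deadlocked.
Key observation: there is no circular wait here — follow any chain and it reaches a process that is free to run now.
A valid finishing order for the others: W6, W3, W5, W7, W2, W4, W8, W9.
Step-by-step check:
  W6: no waits; runs immediately, freeing lock-e
  W3: no waits; runs immediately, freeing lock-c and lock-f
  W5: everything it awaited (lock-f) is free; runs, freeing lock-t
  W7: everything it awaited (lock-t and lock-c) is free; runs, freeing lock-p
  W2: everything it awaited (lock-p and lock-c) is free; runs, freeing lock-a
  W4: everything it awaited (lock-t) is free; runs, freeing lock-j and lock-r
  W8: everything it awaited (lock-c) is free; runs, freeing lock-m
  W9: everything it awaited (lock-e) is free; runs, freeing lock-q


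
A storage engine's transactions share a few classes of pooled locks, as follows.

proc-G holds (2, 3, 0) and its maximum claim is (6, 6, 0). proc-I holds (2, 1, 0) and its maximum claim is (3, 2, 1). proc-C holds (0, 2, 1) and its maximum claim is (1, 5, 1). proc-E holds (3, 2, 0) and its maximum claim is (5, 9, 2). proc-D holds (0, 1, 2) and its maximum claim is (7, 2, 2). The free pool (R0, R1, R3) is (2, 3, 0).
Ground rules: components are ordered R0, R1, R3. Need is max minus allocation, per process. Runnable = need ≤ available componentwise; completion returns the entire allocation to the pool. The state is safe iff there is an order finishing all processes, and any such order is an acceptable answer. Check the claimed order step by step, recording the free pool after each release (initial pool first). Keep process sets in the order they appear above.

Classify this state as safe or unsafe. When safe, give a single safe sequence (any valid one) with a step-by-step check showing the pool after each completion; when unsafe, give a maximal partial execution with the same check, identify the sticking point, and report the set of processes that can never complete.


The state is UNSAFE.
Key observation: after proc-C, proc-I, proc-G the pool peaks at (6, 9, 1), and each blocked process is short somewhere: proc-E on R3; proc-D on R0.
The run proc-C, proc-I, proc-G cannot be extended any further. Step-by-step check:
  pool = (2, 3, 0)
  proc-C: need (1, 3, 0) fits (2, 3, 0); releases (0, 2, 1), pool now (2, 5, 1)
  proc-I: need (1, 1, 1) fits (2, 5, 1); releases (2, 1, 0), pool now (4, 6, 1)
  proc-G: need (4, 3, 0) fits (4, 6, 1); releases (2, 3, 0), pool now (6, 9, 1)
  blocked: proc-E wants (2, 7, 2), pool (6, 9, 1) — not enough R3
  blocked: proc-D wants (7, 1, 0), pool (6, 9, 1) — not enough R0
Processes that can never finish: proc-E and proc-D.


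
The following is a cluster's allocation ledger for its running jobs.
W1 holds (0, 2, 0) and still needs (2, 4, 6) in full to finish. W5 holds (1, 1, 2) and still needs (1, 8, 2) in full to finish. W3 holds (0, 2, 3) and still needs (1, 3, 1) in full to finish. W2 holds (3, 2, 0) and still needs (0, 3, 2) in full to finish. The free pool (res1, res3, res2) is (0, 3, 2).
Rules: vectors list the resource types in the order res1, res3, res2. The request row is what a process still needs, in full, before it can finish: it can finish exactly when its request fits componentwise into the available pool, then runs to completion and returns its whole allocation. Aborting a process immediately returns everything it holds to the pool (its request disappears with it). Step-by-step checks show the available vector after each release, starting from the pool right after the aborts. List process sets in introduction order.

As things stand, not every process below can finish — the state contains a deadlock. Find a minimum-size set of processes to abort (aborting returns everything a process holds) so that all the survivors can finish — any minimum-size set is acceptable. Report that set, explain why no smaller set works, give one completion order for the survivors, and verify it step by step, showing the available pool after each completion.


Minimum abort set: W1.
Key observation: before aborting W1, W5 was permanently blocked — no order could ever run it; afterwards it completes at step 3.
Why nothing smaller works: aborting no one leaves the state deadlocked as given.
Survivors finish in the order: W2, W3, W5. Check, step by step (pool after the aborts first):
  pool = (0, 5, 2)
  W2 needs (0, 3, 2) <= (0, 5, 2) -> finishes; pool += (3, 2, 0) = (3, 7, 2)
  W3 needs (1, 3, 1) <= (3, 7, 2) -> finishes; pool += (0, 2, 3) = (3, 9, 5)
  W5 needs (1, 8, 2) <= (3, 9, 5) -> finishes; pool += (1, 1, 2) = (4, 10, 7)


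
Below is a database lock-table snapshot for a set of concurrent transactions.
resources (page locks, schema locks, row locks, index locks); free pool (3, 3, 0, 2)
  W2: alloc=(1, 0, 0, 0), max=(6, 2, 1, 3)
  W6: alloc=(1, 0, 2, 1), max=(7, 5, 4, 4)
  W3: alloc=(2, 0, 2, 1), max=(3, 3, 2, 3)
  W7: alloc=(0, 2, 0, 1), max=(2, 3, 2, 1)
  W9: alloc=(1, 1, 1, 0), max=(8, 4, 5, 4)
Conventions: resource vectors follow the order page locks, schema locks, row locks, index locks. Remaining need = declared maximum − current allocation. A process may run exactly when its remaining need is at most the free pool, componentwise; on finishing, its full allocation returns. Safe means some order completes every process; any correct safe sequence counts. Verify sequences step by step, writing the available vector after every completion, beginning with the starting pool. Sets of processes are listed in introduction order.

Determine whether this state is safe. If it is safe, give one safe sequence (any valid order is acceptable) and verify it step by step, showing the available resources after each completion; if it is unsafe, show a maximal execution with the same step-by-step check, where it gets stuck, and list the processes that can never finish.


SAFE. One safe sequence: W3, W2, W7, W6, W9.
Key observation: reading the order forward, W3 is the first process whose need (1, 3, 0, 2) meets the free pool (3, 3, 0, 2) exactly on a resource it requests.
Step-by-step check:
  pool = (3, 3, 0, 2)
  run W3 (needs (1, 3, 0, 2), free (3, 3, 0, 2)); after release of (2, 0, 2, 1) the pool is (5, 3, 2, 3)
  run W2 (needs (5, 2, 1, 3), free (5, 3, 2, 3)); after release of (1, 0, 0, 0) the pool is (6, 3, 2, 3)
  run W7 (needs (2, 1, 2, 0), free (6, 3, 2, 3)); after release of (0, 2, 0, 1) the pool is (6, 5, 2, 4)
  run W6 (needs (6, 5, 2, 3), free (6, 5, 2, 4)); after release of (1, 0, 2, 1) the pool is (7, 5, 4, 5)
  run W9 (needs (7, 3, 4, 4), free (7, 5, 4, 5)); after release of (1, 1, 1, 0) the pool is (8, 6, 5, 5)


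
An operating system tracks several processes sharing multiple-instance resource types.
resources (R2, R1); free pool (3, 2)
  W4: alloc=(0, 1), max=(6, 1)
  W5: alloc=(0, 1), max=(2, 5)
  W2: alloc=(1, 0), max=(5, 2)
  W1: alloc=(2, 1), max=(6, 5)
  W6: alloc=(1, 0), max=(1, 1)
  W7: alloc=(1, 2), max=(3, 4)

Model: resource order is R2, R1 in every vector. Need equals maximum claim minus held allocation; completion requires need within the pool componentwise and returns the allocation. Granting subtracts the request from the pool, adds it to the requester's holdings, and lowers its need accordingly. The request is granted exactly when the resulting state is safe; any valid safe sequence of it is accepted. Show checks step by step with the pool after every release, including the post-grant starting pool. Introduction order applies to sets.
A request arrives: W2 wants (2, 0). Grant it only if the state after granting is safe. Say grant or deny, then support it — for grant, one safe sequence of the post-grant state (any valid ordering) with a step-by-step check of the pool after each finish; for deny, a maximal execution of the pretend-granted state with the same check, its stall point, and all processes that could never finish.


GRANT. The post-grant state is safe; one safe sequence: W6, W7, W2, W1, W4, W5.
Key observation: with (1, 2) left after the transfer, W6 can run at once — the state stays safe.
Verifying the post-grant state step by step:
  pool = (1, 2)
  W6: need (0, 1) fits (1, 2); releases (1, 0), pool now (2, 2)
  W7: need (2, 2) fits (2, 2); releases (1, 2), pool now (3, 4)
  W2: need (2, 2) fits (3, 4); releases (3, 0), pool now (6, 4)
  W1: need (4, 4) fits (6, 4); releases (2, 1), pool now (8, 5)
  W4: need (6, 0) fits (8, 5); releases (0, 1), pool now (8, 6)
  W5: need (2, 4) fits (8, 6); releases (0, 1), pool now (8, 7)


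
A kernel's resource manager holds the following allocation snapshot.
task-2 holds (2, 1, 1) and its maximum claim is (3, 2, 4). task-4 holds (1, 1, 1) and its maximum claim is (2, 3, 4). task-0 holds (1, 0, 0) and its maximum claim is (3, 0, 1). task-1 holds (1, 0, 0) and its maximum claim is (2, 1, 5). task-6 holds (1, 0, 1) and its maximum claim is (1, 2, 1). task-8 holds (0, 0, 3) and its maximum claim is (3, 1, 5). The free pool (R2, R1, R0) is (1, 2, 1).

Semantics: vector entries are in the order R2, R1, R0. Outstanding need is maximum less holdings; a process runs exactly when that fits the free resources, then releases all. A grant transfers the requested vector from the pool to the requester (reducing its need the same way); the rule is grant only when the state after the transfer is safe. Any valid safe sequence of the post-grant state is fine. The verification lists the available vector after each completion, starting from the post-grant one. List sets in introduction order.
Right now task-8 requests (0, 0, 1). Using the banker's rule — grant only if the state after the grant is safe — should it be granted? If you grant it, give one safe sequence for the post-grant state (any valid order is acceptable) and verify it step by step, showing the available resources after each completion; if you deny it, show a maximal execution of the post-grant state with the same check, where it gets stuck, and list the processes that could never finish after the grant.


GRANT — the state after the grant stays safe, e.g. via task-6, task-0, task-8, task-2, task-4, task-1.
Key observation: after the grant the pool drops to (1, 2, 0), which still lets task-6 finish first and unwind the rest.
Step-by-step check of the post-grant state:
  pool = (1, 2, 0)
  task-6: need (0, 2, 0) fits (1, 2, 0); releases (1, 0, 1), pool now (2, 2, 1)
  task-0: need (2, 0, 1) fits (2, 2, 1); releases (1, 0, 0), pool now (3, 2, 1)
  task-8: need (3, 1, 1) fits (3, 2, 1); releases (0, 0, 4), pool now (3, 2, 5)
  task-2: need (1, 1, 3) fits (3, 2, 5); releases (2, 1, 1), pool now (5, 3, 6)
  task-4: need (1, 2, 3) fits (5, 3, 6); releases (1, 1, 1), pool now (6, 4, 7)
  task-1: need (1, 1, 5) fits (6, 4, 7); releases (1, 0, 0), pool now (7, 4, 7)


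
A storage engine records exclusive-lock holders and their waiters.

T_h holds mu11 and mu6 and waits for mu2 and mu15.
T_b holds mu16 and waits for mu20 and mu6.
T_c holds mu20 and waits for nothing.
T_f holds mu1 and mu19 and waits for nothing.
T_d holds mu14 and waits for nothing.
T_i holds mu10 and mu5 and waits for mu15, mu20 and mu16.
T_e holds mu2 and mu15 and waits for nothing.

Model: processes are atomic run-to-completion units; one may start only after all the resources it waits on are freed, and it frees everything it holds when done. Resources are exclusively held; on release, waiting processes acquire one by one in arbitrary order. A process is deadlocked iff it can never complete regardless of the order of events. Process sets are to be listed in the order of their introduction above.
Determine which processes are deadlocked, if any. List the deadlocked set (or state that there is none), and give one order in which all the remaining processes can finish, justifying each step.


No process is deadlocked.
Key observation: although several processes wait, no cycle exists — each chain bottoms out at a free runner.
The rest can finish in the order T_c, T_d, T_e, T_h, T_f, T_b, T_i.
Walking it through:
  run T_c (it waits on nothing); releases mu20
  run T_d (it waits on nothing); releases mu14
  run T_e (it waits on nothing); releases mu2 and mu15
  T_h waits on mu2 and mu15 — all released -> runs and releases mu11 and mu6
  run T_f (it waits on nothing); releases mu1 and mu19
  T_b waits on mu20 and mu6 — all released -> runs and releases mu16
  T_i waits on mu15, mu20 and mu16 — all released -> runs and releases mu10 and mu5


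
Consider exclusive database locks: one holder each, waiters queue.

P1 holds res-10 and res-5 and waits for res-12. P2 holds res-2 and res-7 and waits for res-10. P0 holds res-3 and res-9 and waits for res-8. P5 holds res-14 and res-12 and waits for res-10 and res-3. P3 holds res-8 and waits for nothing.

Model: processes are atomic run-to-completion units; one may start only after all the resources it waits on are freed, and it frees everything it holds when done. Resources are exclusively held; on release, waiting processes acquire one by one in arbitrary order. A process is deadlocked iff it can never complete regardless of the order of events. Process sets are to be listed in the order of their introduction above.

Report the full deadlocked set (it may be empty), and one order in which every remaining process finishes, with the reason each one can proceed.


Deadlocked: P1, P2 and P5.
Key observation: the cycle P1 -> P5 -> P1 can never break — each member waits on the next; P2 waits into the deadlock from upstream.
One completion order for the rest: P3, P0.
Walking it through:
  run P3 (it waits on nothing); releases res-8
  P0: everything it awaited (res-8) is free; runs, freeing res-3 and res-9


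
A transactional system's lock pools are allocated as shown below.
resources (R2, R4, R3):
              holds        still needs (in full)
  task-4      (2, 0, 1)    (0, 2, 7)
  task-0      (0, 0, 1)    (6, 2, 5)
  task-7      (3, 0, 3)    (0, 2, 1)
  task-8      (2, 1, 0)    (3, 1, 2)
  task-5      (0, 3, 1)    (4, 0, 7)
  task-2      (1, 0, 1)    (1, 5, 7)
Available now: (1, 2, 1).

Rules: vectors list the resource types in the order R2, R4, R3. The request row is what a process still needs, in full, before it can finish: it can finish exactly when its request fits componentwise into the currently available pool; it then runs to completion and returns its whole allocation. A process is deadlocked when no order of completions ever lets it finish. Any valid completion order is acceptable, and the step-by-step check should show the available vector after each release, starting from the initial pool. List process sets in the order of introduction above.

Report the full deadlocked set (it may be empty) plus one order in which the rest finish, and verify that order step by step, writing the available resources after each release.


Deadlocked set: task-4, task-0, task-5 and task-2.
Key observation: task-7, task-8 can finish, but then (6, 3, 4) is all there is, and the blocked group's R3 demands exceed it.
The rest can finish in the order task-7, task-8. Verifying each step:
  pool = (1, 2, 1)
  run task-7 (needs (0, 2, 1), free (1, 2, 1)); after release of (3, 0, 3) the pool is (4, 2, 4)
  run task-8 (needs (3, 1, 2), free (4, 2, 4)); after release of (2, 1, 0) the pool is (6, 3, 4)
The blocked processes can never fit:
  task-4 still needs (0, 2, 7) but only (6, 3, 4) is free — short on R3
  task-0 still needs (6, 2, 5) but only (6, 3, 4) is free — short on R3
  task-5 still needs (4, 0, 7) but only (6, 3, 4) is free — short on R3
  task-2 still needs (1, 5, 7) but only (6, 3, 4) is free — short on R4 and R3


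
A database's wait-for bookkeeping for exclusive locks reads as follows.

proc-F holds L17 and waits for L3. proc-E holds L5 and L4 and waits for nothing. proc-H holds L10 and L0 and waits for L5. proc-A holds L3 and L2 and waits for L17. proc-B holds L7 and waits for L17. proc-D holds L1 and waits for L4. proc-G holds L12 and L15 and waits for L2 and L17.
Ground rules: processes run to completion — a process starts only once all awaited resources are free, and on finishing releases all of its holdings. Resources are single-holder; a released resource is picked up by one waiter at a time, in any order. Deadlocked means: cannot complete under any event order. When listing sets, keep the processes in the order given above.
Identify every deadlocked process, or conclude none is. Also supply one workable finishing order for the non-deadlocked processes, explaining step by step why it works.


The deadlocked set is proc-F, proc-A, proc-B and proc-G.
Key observation: along proc-F -> proc-A -> proc-F, each member waits on what the next one holds — a deadlock; proc-B and proc-G wait into the deadlock from upstream.
One completion order for the rest: proc-E, proc-D, proc-H.
Walking it through:
  proc-E: no waits; runs immediately, freeing L5 and L4
  run proc-D (all its waits — L4 — are resolved); releases L1
  run proc-H (all its waits — L5 — are resolved); releases L10 and L0


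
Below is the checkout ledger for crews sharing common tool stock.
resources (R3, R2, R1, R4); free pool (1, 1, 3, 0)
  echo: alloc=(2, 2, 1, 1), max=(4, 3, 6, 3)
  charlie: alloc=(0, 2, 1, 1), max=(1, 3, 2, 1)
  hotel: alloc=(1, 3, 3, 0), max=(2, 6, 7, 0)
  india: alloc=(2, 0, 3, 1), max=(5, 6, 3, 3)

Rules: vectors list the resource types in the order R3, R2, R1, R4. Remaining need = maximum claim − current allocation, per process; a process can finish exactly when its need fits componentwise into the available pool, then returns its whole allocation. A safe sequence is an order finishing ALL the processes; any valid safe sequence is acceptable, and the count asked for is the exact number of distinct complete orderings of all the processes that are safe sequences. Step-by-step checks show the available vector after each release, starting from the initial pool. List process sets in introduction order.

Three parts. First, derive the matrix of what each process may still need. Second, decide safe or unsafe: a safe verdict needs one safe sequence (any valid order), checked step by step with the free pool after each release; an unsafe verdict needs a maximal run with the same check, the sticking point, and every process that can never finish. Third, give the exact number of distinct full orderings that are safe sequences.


(1) Outstanding need per process (order R3, R2, R1, R4):
  echo: (2, 1, 5, 2)
  charlie: (1, 1, 1, 0)
  hotel: (1, 3, 4, 0)
  india: (3, 6, 0, 2)
(2) The state is UNSAFE.
Key observation: even finishing charlie, hotel leaves just (2, 6, 7, 1) free — too little R4 for any of the remaining processes.
A maximal execution: charlie, hotel — then nothing else fits. Check, step by step:
  pool = (1, 1, 3, 0)
  charlie: need (1, 1, 1, 0) fits (1, 1, 3, 0); releases (0, 2, 1, 1), pool now (1, 3, 4, 1)
  hotel: need (1, 3, 4, 0) fits (1, 3, 4, 1); releases (1, 3, 3, 0), pool now (2, 6, 7, 1)
  echo cannot run: need (2, 1, 5, 2) vs free (2, 6, 7, 1) (insufficient R4)
  india cannot run: need (3, 6, 0, 2) vs free (2, 6, 7, 1) (insufficient R3 and R4)
Permanently blocked: echo and india.
(3) The exact count: 0 of the possible complete orderings are safe sequences.


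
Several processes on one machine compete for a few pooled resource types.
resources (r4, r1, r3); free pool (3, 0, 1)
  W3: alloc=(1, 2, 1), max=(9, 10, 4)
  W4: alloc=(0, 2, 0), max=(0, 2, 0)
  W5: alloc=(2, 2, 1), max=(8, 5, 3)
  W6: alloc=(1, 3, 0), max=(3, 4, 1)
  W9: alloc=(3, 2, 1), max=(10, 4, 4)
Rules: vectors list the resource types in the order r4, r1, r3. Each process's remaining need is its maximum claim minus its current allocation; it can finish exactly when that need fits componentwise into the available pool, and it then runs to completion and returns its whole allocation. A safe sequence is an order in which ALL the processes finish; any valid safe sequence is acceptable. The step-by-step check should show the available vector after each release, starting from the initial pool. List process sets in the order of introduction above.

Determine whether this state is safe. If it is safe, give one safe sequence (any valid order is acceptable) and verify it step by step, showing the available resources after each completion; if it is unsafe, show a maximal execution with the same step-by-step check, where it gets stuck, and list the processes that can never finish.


UNSAFE — no complete ordering exists.
Key observation: the pool after W4, W6 is (4, 5, 1); every surviving request exceeds it in r4, so progress ends there.
A maximal execution: W4, W6 — then nothing else fits. Step-by-step check:
  pool = (3, 0, 1)
  run W4 (needs (0, 0, 0), free (3, 0, 1)); after release of (0, 2, 0) the pool is (3, 2, 1)
  run W6 (needs (2, 1, 1), free (3, 2, 1)); after release of (1, 3, 0) the pool is (4, 5, 1)
  W3 still needs (8, 8, 3) but only (4, 5, 1) is free — short on r4, r1 and r3
  W5 still needs (6, 3, 2) but only (4, 5, 1) is free — short on r4 and r3
  W9 still needs (7, 2, 3) but only (4, 5, 1) is free — short on r4 and r3
Permanently blocked: W3, W5 and W9.
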